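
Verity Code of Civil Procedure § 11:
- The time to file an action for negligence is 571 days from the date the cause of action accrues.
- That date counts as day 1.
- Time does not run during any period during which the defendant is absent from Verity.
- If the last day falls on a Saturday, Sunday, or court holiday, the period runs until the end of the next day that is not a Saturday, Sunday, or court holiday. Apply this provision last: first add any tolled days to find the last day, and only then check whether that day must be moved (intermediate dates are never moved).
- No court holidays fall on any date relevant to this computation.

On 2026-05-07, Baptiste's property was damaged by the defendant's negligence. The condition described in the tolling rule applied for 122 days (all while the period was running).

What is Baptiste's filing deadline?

March 29, 2028

Counting 2026-05-07 as day 1, day 571 is November 28, 2027.
Tolling adds 122 days: November 28, 2027 + 122 days = March 29, 2028.
March 29, 2028 is a Wednesday and not a court holiday, so no extension applies.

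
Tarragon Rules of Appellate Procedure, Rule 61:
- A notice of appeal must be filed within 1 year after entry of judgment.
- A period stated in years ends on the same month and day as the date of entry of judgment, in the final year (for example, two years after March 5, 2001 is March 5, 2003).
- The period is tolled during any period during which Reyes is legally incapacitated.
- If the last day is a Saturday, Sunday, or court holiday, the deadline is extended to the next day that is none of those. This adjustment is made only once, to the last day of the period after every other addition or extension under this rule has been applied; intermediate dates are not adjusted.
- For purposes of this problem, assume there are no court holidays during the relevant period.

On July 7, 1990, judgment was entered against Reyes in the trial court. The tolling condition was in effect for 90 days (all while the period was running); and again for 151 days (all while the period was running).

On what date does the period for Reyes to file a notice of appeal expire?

March 4, 1992

1 year after July 7, 1990 is July 7, 1991.
Tolling adds 90 days: July 7, 1991 + 90 days = October 5, 1991.
Tolling adds 151 days: October 5, 1991 + 151 days = March 4, 1992.
March 4, 1992 is a Wednesday and not a court holiday, so no extension applies.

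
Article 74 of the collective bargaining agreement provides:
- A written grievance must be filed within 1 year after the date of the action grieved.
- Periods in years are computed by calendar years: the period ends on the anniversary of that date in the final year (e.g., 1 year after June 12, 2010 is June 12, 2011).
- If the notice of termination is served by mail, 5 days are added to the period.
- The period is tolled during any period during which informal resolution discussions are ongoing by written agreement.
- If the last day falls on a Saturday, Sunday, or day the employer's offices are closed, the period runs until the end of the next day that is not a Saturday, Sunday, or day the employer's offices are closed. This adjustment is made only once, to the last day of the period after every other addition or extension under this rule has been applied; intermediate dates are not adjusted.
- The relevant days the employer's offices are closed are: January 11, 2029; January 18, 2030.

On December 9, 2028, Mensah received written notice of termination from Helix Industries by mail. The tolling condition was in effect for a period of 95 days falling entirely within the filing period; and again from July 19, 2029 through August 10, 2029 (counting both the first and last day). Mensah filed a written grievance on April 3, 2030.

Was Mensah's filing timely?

Yes

1 year after December 9, 2028 is December 9, 2029.
Service was by mail, adding 5 days: December 9, 2029 + 5 days = December 14, 2029.
Tolling adds 95 days: December 14, 2029 + 95 days = March 19, 2030.
From July 19, 2029 through August 10, 2029 inclusive is 23 days; tolling adds 23 days: March 19, 2030 + 23 days = April 11, 2030.
April 11, 2030 is a Thursday and not a day the employer's offices are closed, so no extension applies.
The deadline is April 11, 2030; the filing on April 3, 2030 is on or before that date.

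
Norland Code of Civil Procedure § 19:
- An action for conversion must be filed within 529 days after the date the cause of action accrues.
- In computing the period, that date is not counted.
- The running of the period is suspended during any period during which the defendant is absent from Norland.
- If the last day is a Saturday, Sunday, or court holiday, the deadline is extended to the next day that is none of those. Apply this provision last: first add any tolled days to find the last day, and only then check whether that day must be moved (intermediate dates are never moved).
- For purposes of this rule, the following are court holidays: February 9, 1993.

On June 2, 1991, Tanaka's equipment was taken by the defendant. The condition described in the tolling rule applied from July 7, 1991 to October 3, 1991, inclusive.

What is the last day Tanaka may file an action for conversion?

529 days after June 2, 1991 is November 12, 1992.
From July 7, 1991 through October 3, 1991 inclusive is 89 days; tolling adds 89 days: November 12, 1992 + 89 days = February 9, 1993.
February 9, 1993 is a listed holiday. The next qualifying day is February 10, 1993.

February 10, 1993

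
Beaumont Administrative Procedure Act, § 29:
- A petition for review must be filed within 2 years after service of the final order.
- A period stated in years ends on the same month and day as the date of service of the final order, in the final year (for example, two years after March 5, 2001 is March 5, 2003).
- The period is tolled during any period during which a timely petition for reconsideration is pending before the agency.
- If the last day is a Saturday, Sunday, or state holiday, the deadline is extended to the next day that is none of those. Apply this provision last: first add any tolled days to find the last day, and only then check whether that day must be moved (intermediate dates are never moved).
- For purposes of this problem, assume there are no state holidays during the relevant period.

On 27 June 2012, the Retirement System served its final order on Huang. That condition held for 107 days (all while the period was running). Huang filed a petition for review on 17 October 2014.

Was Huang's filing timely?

2 years after 27 June 2012 is June 27, 2014.
Tolling adds 107 days: June 27, 2014 + 107 days = October 12, 2014.
October 12, 2014 is Sunday. The next qualifying day is October 13, 2014.
The deadline is October 13, 2014; the filing on October 17, 2014 is after that date.

No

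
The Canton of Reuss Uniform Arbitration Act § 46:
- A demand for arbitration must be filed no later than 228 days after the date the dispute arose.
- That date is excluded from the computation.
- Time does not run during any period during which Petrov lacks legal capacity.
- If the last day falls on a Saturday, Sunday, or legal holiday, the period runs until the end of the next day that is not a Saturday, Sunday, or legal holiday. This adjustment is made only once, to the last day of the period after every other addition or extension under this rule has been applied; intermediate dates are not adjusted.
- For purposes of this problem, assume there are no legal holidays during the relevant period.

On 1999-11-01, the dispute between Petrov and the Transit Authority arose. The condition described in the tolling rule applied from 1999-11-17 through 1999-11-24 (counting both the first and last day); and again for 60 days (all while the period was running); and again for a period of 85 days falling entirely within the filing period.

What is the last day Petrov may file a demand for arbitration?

November 16, 2000

228 days after 1999-11-01 is June 16, 2000.
From November 17, 1999 through November 24, 1999 inclusive is 8 days; tolling adds 8 days: June 16, 2000 + 8 days = June 24, 2000.
Tolling adds 60 days: June 24, 2000 + 60 days = August 23, 2000.
Tolling adds 85 days: August 23, 2000 + 85 days = November 16, 2000.
November 16, 2000 is a Thursday and not a legal holiday, so no extension applies.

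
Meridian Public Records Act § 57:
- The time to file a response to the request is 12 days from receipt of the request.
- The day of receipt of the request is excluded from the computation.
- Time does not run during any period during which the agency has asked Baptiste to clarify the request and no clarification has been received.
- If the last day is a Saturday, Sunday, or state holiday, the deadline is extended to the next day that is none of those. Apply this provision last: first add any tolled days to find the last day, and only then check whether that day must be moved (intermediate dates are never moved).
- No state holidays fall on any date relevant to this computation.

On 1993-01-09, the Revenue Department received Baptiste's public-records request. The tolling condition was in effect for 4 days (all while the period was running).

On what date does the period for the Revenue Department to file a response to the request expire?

12 days after 1993-01-09 is January 21, 1993.
Tolling adds 4 days: January 21, 1993 + 4 days = January 25, 1993.
January 25, 1993 is a Monday and not a state holiday, so no extension applies.

January 25, 1993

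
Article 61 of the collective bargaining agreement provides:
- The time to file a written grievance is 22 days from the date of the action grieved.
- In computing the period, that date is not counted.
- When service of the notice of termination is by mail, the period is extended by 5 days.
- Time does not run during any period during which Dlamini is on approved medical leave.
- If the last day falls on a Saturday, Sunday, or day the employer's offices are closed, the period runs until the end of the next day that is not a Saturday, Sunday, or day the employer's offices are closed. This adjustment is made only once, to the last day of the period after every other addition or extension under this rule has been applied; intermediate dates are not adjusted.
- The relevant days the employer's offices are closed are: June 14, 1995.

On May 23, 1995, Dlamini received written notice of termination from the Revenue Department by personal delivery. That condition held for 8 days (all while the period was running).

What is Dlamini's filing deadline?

June 22, 1995

22 days after May 23, 1995 is June 14, 1995.
Service was not by mail, so no mail extension applies.
Tolling adds 8 days: June 14, 1995 + 8 days = June 22, 1995.
June 22, 1995 is a Thursday and not a day the employer's offices are closed, so no extension applies.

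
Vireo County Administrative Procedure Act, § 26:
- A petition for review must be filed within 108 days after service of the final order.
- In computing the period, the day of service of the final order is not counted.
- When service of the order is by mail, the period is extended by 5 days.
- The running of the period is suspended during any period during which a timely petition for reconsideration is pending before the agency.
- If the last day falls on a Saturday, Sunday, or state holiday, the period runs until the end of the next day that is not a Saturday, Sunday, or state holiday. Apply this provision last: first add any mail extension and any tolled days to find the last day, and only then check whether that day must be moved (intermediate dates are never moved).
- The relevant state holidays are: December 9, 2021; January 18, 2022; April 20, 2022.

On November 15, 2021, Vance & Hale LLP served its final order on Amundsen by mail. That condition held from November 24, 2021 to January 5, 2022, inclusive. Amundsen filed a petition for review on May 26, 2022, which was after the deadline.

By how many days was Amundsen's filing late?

35 days

108 days after November 15, 2021 is March 3, 2022.
Service was by mail, adding 5 days: March 3, 2022 + 5 days = March 8, 2022.
From November 24, 2021 through January 5, 2022 inclusive is 43 days; tolling adds 43 days: March 8, 2022 + 43 days = April 20, 2022.
April 20, 2022 is a listed holiday. The next qualifying day is April 21, 2022.
The deadline is April 21, 2022; from April 21, 2022 to May 26, 2022 is 35 days.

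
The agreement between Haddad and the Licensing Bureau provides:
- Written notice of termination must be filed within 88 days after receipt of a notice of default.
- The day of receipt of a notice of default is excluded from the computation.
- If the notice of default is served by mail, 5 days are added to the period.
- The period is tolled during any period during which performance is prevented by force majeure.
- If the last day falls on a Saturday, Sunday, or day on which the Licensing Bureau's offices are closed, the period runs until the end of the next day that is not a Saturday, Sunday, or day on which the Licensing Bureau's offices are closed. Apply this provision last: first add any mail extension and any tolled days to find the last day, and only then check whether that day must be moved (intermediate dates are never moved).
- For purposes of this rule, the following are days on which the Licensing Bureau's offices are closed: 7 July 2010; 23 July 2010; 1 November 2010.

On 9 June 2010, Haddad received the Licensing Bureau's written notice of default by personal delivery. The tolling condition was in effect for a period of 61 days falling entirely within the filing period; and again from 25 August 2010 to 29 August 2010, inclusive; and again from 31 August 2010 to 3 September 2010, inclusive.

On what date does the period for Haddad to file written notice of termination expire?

November 15, 2010

88 days after 9 June 2010 is September 5, 2010.
Service was not by mail, so no mail extension applies.
Tolling adds 61 days: September 5, 2010 + 61 days = November 5, 2010.
From August 25, 2010 through August 29, 2010 inclusive is 5 days; tolling adds 5 days: November 5, 2010 + 5 days = November 10, 2010.
From August 31, 2010 through September 3, 2010 inclusive is 4 days; tolling adds 4 days: November 10, 2010 + 4 days = November 14, 2010.
November 14, 2010 is Sunday. The next qualifying day is November 15, 2010.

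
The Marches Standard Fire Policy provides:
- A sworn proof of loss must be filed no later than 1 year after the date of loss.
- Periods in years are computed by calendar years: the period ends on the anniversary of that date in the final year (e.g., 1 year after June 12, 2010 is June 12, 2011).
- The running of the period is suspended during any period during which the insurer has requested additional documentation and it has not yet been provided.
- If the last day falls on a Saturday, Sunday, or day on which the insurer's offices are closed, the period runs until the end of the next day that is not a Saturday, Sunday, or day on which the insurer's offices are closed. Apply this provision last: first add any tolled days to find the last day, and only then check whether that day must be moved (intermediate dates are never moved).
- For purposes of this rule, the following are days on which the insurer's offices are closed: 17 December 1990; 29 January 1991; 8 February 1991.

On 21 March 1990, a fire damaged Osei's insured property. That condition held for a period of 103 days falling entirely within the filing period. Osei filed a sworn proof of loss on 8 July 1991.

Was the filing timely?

1 year after 21 March 1990 is March 21, 1991.
Tolling adds 103 days: March 21, 1991 + 103 days = July 2, 1991.
July 2, 1991 is a Tuesday and not a day on which the insurer's offices are closed, so no extension applies.
The deadline is July 2, 1991; the filing on July 8, 1991 is after that date.

No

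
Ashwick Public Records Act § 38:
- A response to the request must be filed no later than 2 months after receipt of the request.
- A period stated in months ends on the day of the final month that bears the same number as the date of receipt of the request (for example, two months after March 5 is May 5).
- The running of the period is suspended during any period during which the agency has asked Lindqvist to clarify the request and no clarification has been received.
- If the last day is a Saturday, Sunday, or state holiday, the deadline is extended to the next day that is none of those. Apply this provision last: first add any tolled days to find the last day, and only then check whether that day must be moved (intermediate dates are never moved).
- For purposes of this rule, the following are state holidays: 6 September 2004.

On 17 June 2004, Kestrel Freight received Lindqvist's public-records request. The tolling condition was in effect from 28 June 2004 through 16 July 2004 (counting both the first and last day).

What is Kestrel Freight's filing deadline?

September 7, 2004

2 months after 17 June 2004 is August 17, 2004.
From June 28, 2004 through July 16, 2004 inclusive is 19 days; tolling adds 19 days: August 17, 2004 + 19 days = September 5, 2004.
September 5, 2004 is Sunday; September 6, 2004 is a listed holiday. The next qualifying day is September 7, 2004.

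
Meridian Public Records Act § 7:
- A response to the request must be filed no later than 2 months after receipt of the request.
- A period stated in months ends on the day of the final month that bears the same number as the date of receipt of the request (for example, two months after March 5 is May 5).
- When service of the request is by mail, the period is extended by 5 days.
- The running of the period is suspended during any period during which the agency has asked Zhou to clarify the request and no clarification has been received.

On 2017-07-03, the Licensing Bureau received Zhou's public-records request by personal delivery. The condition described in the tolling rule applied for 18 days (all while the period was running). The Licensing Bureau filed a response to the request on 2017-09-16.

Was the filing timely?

2 months after 2017-07-03 is September 3, 2017.
Service was not by mail, so no mail extension applies.
Tolling adds 18 days: September 3, 2017 + 18 days = September 21, 2017.
The deadline is September 21, 2017; the filing on September 16, 2017 is on or before that date.

Yes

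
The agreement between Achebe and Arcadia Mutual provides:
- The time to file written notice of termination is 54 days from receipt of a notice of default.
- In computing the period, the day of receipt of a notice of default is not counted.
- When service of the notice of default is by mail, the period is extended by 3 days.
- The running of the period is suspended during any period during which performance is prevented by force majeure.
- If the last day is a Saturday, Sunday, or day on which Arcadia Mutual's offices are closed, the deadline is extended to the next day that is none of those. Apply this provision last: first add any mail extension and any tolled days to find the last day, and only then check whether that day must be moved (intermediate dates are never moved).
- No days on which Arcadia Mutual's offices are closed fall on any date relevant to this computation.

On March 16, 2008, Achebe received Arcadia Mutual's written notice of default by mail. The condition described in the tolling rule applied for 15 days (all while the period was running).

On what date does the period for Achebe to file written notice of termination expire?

54 days after March 16, 2008 is May 9, 2008.
Service was by mail, adding 3 days: May 9, 2008 + 3 days = May 12, 2008.
Tolling adds 15 days: May 12, 2008 + 15 days = May 27, 2008.
May 27, 2008 is a Tuesday and not a day on which Arcadia Mutual's offices are closed, so no extension applies.

May 27, 2008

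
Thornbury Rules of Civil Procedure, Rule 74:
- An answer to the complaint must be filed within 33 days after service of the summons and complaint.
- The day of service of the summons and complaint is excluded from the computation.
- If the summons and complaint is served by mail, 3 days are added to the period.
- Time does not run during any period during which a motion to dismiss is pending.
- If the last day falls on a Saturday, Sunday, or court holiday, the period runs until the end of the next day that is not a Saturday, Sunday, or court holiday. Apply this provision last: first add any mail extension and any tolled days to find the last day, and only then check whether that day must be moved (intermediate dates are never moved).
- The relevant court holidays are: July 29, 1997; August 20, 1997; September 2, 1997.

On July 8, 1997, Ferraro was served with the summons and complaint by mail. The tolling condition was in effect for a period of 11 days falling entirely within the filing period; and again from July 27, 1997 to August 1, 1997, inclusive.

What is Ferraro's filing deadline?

September 1, 1997

33 days after July 8, 1997 is August 10, 1997.
Service was by mail, adding 3 days: August 10, 1997 + 3 days = August 13, 1997.
Tolling adds 11 days: August 13, 1997 + 11 days = August 24, 1997.
From July 27, 1997 through August 1, 1997 inclusive is 6 days; tolling adds 6 days: August 24, 1997 + 6 days = August 30, 1997.
August 30, 1997 is Saturday; August 31, 1997 is Sunday. The next qualifying day is September 1, 1997.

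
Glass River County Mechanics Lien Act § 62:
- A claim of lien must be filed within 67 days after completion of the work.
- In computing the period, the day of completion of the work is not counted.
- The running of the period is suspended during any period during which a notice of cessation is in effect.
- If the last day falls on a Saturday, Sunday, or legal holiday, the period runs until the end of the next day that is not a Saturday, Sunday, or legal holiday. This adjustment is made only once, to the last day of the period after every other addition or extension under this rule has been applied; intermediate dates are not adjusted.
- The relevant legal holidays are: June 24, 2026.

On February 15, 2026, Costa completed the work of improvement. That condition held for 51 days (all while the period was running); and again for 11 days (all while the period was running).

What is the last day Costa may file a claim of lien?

67 days after February 15, 2026 is April 23, 2026.
Tolling adds 51 days: April 23, 2026 + 51 days = June 13, 2026.
Tolling adds 11 days: June 13, 2026 + 11 days = June 24, 2026.
June 24, 2026 is a listed holiday. The next qualifying day is June 25, 2026.

June 25, 2026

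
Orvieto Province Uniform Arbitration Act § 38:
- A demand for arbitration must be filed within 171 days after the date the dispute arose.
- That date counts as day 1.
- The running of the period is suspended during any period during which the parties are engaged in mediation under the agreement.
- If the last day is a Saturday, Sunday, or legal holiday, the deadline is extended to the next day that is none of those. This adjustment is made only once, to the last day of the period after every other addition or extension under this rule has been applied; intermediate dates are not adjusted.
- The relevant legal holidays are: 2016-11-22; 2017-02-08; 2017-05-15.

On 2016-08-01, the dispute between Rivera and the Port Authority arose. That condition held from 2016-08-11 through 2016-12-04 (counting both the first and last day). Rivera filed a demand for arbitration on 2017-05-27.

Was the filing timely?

No

Counting 2016-08-01 as day 1, day 171 is January 18, 2017.
From August 11, 2016 through December 4, 2016 inclusive is 116 days; tolling adds 116 days: January 18, 2017 + 116 days = May 14, 2017.
May 14, 2017 is Sunday; May 15, 2017 is a listed holiday. The next qualifying day is May 16, 2017.
The deadline is May 16, 2017; the filing on May 27, 2017 is after that date.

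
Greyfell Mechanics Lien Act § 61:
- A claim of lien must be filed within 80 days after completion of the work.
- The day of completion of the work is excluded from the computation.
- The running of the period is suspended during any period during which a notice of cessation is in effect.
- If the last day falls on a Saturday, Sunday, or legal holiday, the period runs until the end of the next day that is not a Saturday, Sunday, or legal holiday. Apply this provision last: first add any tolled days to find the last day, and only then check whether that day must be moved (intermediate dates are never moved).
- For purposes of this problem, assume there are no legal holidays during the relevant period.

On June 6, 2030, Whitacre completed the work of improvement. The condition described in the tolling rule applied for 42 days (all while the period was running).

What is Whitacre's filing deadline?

October 7, 2030

80 days after June 6, 2030 is August 25, 2030.
Tolling adds 42 days: August 25, 2030 + 42 days = October 6, 2030.
October 6, 2030 is Sunday. The next qualifying day is October 7, 2030.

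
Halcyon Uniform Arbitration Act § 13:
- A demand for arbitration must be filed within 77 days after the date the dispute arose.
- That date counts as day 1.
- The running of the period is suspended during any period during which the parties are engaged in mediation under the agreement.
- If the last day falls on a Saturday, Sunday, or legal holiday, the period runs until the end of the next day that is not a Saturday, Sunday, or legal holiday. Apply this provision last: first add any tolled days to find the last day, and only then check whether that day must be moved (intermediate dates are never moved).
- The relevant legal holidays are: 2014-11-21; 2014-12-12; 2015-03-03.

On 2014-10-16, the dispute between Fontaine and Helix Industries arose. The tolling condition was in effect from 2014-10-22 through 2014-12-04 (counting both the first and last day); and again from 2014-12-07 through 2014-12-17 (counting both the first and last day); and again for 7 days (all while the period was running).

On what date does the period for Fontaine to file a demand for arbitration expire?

Counting 2014-10-16 as day 1, day 77 is December 31, 2014.
From October 22, 2014 through December 4, 2014 inclusive is 44 days; tolling adds 44 days: December 31, 2014 + 44 days = February 13, 2015.
From December 7, 2014 through December 17, 2014 inclusive is 11 days; tolling adds 11 days: February 13, 2015 + 11 days = February 24, 2015.
Tolling adds 7 days: February 24, 2015 + 7 days = March 3, 2015.
March 3, 2015 is a listed holiday. The next qualifying day is March 4, 2015.

March 4, 2015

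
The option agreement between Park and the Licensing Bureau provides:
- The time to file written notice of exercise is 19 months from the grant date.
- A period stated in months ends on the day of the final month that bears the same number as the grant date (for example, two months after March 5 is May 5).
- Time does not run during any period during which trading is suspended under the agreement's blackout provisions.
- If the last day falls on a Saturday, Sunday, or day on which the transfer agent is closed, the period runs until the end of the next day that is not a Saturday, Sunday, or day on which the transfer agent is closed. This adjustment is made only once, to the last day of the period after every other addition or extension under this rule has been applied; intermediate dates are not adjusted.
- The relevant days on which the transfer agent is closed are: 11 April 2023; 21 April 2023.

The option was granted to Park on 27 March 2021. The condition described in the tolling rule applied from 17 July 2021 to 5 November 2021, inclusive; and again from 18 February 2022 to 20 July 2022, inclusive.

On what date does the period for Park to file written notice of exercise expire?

19 months after 27 March 2021 is October 27, 2022.
From July 17, 2021 through November 5, 2021 inclusive is 112 days; tolling adds 112 days: October 27, 2022 + 112 days = February 16, 2023.
From February 18, 2022 through July 20, 2022 inclusive is 153 days; tolling adds 153 days: February 16, 2023 + 153 days = July 19, 2023.
July 19, 2023 is a Wednesday and not a day on which the transfer agent is closed, so no extension applies.

July 19, 2023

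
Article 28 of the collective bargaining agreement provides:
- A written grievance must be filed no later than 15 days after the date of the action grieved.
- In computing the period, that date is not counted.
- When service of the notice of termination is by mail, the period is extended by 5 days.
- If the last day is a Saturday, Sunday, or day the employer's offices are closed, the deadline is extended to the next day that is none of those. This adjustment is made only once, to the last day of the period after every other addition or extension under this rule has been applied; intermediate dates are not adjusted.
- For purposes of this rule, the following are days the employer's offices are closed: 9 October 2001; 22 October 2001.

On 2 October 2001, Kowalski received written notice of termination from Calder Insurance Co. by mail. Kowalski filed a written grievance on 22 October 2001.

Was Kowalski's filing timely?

15 days after 2 October 2001 is October 17, 2001.
Service was by mail, adding 5 days: October 17, 2001 + 5 days = October 22, 2001.
October 22, 2001 is a listed holiday. The next qualifying day is October 23, 2001.
The deadline is October 23, 2001; the filing on October 22, 2001 is on or before that date.

Yes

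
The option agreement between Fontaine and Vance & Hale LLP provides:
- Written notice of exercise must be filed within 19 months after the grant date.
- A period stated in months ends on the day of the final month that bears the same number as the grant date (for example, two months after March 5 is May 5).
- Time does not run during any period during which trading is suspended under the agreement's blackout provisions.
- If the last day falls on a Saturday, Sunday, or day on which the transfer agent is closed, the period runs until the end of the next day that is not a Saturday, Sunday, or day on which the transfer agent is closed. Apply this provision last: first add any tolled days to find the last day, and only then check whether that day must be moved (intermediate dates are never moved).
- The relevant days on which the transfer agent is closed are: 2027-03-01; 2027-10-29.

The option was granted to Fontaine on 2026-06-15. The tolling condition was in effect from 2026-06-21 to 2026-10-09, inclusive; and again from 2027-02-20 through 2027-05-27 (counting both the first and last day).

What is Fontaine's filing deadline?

19 months after 2026-06-15 is January 15, 2028.
From June 21, 2026 through October 9, 2026 inclusive is 111 days; tolling adds 111 days: January 15, 2028 + 111 days = May 5, 2028.
From February 20, 2027 through May 27, 2027 inclusive is 97 days; tolling adds 97 days: May 5, 2028 + 97 days = August 10, 2028.
August 10, 2028 is a Thursday and not a day on which the transfer agent is closed, so no extension applies.

August 10, 2028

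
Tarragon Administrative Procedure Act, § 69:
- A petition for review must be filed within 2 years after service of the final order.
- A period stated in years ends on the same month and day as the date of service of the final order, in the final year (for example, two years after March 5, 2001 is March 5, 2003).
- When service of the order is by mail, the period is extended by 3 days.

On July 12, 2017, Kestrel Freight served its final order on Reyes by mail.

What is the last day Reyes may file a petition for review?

2 years after July 12, 2017 is July 12, 2019.
Service was by mail, adding 3 days: July 12, 2019 + 3 days = July 15, 2019.

July 15, 2019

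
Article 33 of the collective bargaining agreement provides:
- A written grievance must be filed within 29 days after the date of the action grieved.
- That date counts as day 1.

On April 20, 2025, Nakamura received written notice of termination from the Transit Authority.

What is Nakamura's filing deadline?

Counting April 20, 2025 as day 1, day 29 is May 18, 2025.

May 18, 2025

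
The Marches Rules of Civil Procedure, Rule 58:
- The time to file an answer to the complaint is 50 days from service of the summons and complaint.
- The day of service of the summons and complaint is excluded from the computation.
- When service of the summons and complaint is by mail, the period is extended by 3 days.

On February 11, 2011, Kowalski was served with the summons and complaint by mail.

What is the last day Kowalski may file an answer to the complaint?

50 days after February 11, 2011 is April 2, 2011.
Service was by mail, adding 3 days: April 2, 2011 + 3 days = April 5, 2011.

April 5, 2011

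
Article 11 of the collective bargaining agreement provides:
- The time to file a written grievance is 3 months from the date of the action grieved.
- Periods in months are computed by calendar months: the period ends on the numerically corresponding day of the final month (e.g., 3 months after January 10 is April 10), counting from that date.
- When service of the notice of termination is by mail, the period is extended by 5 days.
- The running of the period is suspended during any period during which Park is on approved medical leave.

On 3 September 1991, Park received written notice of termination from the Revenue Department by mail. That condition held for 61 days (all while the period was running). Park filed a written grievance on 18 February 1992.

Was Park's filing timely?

No

3 months after 3 September 1991 is December 3, 1991.
Service was by mail, adding 5 days: December 3, 1991 + 5 days = December 8, 1991.
Tolling adds 61 days: December 8, 1991 + 61 days = February 7, 1992.
The deadline is February 7, 1992; the filing on February 18, 1992 is after that date.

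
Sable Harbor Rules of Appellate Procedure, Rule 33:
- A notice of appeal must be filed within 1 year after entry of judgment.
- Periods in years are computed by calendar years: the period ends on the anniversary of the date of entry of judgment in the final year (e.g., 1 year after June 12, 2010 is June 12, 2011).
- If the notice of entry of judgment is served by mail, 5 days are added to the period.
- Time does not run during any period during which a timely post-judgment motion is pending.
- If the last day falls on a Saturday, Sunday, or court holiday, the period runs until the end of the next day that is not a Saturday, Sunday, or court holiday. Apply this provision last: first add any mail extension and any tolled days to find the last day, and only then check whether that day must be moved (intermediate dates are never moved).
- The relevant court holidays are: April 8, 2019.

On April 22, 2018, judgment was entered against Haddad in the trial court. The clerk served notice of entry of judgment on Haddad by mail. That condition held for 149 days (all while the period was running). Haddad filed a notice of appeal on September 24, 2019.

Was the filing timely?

No

1 year after April 22, 2018 is April 22, 2019.
Service was by mail, adding 5 days: April 22, 2019 + 5 days = April 27, 2019.
Tolling adds 149 days: April 27, 2019 + 149 days = September 23, 2019.
September 23, 2019 is a Monday and not a court holiday, so no extension applies.
The deadline is September 23, 2019; the filing on September 24, 2019 is after that date.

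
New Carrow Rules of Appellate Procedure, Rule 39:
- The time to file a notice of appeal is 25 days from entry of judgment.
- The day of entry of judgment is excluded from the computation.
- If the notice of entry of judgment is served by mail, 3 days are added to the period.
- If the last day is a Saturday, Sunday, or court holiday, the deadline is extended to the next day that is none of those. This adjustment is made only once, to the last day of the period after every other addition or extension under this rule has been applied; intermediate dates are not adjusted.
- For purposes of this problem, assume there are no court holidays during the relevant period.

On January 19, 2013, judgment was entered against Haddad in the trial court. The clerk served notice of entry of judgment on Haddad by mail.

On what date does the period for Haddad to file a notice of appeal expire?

February 18, 2013

25 days after January 19, 2013 is February 13, 2013.
Service was by mail, adding 3 days: February 13, 2013 + 3 days = February 16, 2013.
February 16, 2013 is Saturday; February 17, 2013 is Sunday. The next qualifying day is February 18, 2013.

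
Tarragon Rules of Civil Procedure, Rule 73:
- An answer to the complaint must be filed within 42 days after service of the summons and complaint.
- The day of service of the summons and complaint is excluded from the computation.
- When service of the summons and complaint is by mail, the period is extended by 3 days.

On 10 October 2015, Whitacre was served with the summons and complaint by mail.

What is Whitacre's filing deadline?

42 days after 10 October 2015 is November 21, 2015.
Service was by mail, adding 3 days: November 21, 2015 + 3 days = November 24, 2015.

November 24, 2015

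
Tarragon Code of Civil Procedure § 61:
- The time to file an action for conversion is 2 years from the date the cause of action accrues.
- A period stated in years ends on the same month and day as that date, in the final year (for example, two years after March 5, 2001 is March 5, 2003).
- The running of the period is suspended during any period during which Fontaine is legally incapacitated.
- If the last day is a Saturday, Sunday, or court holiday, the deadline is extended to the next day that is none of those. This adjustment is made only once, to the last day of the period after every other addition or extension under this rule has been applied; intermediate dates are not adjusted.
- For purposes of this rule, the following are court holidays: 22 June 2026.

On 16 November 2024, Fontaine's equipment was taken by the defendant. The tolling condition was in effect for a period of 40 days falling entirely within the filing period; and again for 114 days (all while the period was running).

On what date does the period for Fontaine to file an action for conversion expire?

April 19, 2027

2 years after 16 November 2024 is November 16, 2026.
Tolling adds 40 days: November 16, 2026 + 40 days = December 26, 2026.
Tolling adds 114 days: December 26, 2026 + 114 days = April 19, 2027.
April 19, 2027 is a Monday and not a court holiday, so no extension applies.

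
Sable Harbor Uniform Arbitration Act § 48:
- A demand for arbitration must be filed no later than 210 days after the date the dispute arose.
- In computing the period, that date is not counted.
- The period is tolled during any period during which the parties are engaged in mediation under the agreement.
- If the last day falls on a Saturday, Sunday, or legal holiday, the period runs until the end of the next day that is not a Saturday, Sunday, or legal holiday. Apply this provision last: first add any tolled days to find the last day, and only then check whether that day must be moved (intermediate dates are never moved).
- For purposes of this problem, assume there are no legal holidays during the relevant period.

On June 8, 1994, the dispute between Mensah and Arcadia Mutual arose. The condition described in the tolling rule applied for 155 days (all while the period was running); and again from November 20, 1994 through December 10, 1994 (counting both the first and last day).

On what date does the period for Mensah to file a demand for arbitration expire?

June 29, 1995

210 days after June 8, 1994 is January 4, 1995.
Tolling adds 155 days: January 4, 1995 + 155 days = June 8, 1995.
From November 20, 1994 through December 10, 1994 inclusive is 21 days; tolling adds 21 days: June 8, 1995 + 21 days = June 29, 1995.
June 29, 1995 is a Thursday and not a legal holiday, so no extension applies.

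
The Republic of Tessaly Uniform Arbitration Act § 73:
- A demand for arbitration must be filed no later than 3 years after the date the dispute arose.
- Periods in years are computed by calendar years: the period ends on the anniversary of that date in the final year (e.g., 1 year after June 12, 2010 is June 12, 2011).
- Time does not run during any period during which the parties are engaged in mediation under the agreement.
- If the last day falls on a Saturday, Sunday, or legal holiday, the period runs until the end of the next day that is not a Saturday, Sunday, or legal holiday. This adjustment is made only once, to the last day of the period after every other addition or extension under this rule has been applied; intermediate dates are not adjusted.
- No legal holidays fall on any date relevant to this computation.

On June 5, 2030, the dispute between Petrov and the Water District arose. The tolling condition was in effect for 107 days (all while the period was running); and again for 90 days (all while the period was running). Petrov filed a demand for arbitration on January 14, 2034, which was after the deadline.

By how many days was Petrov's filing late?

26 days

3 years after June 5, 2030 is June 5, 2033.
Tolling adds 107 days: June 5, 2033 + 107 days = September 20, 2033.
Tolling adds 90 days: September 20, 2033 + 90 days = December 19, 2033.
December 19, 2033 is a Monday and not a legal holiday, so no extension applies.
The deadline is December 19, 2033; from December 19, 2033 to January 14, 2034 is 26 days.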